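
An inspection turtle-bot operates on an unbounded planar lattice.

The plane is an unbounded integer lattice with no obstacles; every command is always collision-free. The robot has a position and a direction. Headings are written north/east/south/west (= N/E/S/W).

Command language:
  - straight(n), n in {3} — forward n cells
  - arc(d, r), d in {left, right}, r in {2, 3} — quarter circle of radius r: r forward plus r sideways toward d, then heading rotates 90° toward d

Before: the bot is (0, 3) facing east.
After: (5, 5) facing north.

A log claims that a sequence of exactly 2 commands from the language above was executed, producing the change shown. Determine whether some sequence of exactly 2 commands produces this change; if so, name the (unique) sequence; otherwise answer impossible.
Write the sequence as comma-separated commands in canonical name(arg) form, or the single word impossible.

straight(3), arc(left, 2)

key: cell and facing (now N) both changed — the 2 commands mix motion and turning
begin: (0, 3) facing east
step 1 (straight(3)): (3, 3) facing east
step 2 (arc(left, 2)): (5, 5) facing north
no rival 2-sequence matches.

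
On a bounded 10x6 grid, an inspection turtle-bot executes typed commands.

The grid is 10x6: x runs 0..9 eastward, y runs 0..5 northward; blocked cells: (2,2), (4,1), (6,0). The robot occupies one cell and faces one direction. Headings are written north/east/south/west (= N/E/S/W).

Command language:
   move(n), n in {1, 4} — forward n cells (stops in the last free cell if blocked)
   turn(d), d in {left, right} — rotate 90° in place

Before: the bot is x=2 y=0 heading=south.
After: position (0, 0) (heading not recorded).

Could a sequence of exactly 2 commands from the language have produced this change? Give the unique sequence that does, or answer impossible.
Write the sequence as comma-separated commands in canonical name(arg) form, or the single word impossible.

turn(right), move(4)

key: running move(4) before turn(right) would end elsewhere — order is forced
begin: x=2 y=0 heading=south
step 1 (turn(right)): x=2 y=0 heading=west
step 2 (move(4)): x=0 y=0 heading=west
no other 2-command option fits: unique.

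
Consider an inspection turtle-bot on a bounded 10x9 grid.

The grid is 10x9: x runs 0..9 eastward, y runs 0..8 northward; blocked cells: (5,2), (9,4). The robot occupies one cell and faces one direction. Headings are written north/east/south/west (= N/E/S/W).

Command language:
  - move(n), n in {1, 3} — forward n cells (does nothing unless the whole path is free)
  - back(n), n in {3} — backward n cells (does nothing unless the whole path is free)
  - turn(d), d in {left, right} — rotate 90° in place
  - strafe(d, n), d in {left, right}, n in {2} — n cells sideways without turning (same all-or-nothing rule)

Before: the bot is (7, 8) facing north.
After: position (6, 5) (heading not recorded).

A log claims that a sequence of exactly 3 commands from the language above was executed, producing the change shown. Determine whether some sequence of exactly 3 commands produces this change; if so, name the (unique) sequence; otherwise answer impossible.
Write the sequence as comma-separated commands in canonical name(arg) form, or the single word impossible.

back(3), turn(left), move(1)

key: order matters: swapping back(3) and move(1) lands elsewhere
begin: (7, 8) facing north
1. back(3) → (7, 5) facing north
2. turn(left) → (7, 5) facing west
3. move(1) → (6, 5) facing west
all 343 alternatives checked — unique.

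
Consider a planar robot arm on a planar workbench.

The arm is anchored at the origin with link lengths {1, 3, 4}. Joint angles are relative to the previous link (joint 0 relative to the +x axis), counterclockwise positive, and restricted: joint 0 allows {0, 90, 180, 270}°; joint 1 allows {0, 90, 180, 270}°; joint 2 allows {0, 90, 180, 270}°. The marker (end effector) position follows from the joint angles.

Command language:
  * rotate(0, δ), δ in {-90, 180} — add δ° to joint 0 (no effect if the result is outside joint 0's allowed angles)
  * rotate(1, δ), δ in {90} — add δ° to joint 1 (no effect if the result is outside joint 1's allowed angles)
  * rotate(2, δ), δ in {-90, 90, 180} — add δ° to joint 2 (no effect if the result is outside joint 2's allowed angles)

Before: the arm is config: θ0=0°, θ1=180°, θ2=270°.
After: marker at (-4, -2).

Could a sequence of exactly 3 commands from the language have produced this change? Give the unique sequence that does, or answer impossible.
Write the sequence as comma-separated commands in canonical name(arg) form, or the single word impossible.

t0: config: θ0=0°, θ1=180°, θ2=270°
step 1 (rotate(0, -90)): config: θ0=270°, θ1=180°, θ2=270°
step 2 (rotate(0, -90)): config: θ0=180°, θ1=180°, θ2=270°
step 3 (rotate(0, -90)): config: θ0=90°, θ1=180°, θ2=270°
no rival 3-sequence matches.

rotate(0, -90), rotate(0, -90), rotate(0, -90)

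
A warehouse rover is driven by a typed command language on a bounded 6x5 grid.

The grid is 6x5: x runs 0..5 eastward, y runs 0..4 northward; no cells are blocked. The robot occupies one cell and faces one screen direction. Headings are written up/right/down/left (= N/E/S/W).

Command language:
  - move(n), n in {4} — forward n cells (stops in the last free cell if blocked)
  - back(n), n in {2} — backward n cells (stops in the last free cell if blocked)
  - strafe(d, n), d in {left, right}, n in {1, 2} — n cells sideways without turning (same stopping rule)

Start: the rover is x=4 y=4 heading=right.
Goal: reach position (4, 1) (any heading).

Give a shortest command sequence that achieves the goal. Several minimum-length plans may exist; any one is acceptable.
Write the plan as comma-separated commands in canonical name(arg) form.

strafe(right, 1), strafe(right, 2)

t0: x=4 y=4 heading=right
1. strafe(right, 1) → x=4 y=3 heading=right
2. strafe(right, 2) → x=4 y=1 heading=right
nothing shorter than 2 reaches the goal.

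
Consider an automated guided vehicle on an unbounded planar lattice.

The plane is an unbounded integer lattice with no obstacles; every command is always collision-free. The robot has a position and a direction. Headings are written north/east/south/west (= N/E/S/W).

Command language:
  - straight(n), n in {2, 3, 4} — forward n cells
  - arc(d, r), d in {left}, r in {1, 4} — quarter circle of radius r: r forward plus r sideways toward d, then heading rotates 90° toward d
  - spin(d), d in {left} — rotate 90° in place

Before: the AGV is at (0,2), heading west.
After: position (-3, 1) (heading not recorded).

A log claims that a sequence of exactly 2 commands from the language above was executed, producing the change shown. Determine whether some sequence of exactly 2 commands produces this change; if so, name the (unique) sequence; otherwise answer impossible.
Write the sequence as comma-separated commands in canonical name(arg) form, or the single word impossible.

key: order matters: swapping straight(2) and arc(left, 1) lands elsewhere
from: at (0,2), heading west
t=1 straight(2) ⇒ at (-2,2), heading west
t=2 arc(left, 1) ⇒ at (-3,1), heading south
uniquely the one of 36 2-step routes that fits.

straight(2), arc(left, 1)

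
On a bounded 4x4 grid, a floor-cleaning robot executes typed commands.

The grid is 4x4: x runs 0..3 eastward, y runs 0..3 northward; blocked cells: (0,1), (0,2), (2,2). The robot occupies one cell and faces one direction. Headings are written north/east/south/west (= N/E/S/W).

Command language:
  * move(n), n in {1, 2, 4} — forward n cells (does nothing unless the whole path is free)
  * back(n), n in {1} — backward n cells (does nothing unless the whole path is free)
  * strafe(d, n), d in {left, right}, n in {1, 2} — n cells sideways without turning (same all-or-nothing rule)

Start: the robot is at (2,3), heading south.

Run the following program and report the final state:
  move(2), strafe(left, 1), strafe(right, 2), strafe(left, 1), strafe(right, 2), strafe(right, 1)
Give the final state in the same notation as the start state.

t0: at (2,3), heading south
t=1 move(2) ⇒ at (2,3), heading south
t=2 strafe(left, 1) ⇒ at (3,3), heading south
t=3 strafe(right, 2) ⇒ at (1,3), heading south
t=4 strafe(left, 1) ⇒ at (2,3), heading south
t=5 strafe(right, 2) ⇒ at (0,3), heading south
t=6 strafe(right, 1) ⇒ at (0,3), heading south

at (0,3), heading south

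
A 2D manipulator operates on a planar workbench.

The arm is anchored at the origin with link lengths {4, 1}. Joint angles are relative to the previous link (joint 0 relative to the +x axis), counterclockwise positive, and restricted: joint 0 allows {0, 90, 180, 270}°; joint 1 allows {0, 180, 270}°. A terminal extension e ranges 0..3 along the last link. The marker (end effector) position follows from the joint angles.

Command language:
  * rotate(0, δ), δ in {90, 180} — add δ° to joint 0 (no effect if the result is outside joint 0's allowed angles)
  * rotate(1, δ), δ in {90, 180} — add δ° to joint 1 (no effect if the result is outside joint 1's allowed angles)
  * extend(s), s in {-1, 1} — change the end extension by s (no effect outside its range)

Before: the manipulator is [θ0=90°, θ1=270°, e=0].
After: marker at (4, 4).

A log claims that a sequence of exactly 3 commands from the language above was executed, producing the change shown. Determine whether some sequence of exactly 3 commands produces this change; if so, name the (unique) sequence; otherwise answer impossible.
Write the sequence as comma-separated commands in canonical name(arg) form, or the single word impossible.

start: [θ0=90°, θ1=270°, e=0]
step 1 (extend(1)): [θ0=90°, θ1=270°, e=1]
step 2 (extend(1)): [θ0=90°, θ1=270°, e=2]
step 3 (extend(1)): [θ0=90°, θ1=270°, e=3]
uniquely the one of 216 3-step routes that fits.

extend(1), extend(1), extend(1)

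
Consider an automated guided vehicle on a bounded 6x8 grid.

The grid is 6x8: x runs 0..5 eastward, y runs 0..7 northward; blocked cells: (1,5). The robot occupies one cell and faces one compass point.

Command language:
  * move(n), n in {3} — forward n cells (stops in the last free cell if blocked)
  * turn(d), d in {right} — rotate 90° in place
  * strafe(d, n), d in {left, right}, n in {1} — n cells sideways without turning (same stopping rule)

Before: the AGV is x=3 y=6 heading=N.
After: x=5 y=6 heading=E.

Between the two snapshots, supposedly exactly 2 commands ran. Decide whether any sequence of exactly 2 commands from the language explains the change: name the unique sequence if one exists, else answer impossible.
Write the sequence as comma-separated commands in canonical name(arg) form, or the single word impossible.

key: running move(3) before turn(right) would end elsewhere — order is forced
from: x=3 y=6 heading=N
t=1 turn(right) ⇒ x=3 y=6 heading=E
t=2 move(3) ⇒ x=5 y=6 heading=E
uniquely the one of 16 2-step routes that fits.

turn(right), move(3)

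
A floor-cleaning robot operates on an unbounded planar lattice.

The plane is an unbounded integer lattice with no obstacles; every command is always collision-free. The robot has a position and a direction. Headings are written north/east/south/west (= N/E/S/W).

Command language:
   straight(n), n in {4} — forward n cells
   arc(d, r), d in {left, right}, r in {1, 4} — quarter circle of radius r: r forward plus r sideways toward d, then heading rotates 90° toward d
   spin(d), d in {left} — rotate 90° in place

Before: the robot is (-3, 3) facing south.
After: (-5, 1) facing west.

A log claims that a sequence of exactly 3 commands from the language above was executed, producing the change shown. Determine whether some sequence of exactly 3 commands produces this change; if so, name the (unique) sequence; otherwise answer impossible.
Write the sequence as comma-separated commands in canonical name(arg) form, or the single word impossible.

arc(right, 1), spin(left), arc(right, 1)

key: position moved to (-5,1) AND the heading swung to W — translation plus rotation needed
begin: (-3, 3) facing south
1. arc(right, 1) → (-4, 2) facing west
2. spin(left) → (-4, 2) facing south
3. arc(right, 1) → (-5, 1) facing west
all 216 alternatives checked — unique.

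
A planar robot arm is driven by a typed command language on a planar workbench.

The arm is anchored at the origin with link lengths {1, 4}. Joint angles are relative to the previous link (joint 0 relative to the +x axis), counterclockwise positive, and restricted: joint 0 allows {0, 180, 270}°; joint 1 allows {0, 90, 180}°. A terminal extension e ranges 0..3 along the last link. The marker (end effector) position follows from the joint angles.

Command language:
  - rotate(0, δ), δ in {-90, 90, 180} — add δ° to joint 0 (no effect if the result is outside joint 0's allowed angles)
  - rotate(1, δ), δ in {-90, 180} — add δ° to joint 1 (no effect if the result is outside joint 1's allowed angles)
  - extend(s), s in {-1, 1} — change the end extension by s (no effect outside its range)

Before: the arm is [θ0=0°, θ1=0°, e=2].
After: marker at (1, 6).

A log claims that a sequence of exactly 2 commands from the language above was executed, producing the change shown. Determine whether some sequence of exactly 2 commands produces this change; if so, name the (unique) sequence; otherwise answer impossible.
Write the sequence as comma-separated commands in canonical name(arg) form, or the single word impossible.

rotate(1, 180), rotate(1, -90)

key: order matters: swapping rotate(1, 180) and rotate(1, -90) lands elsewhere
initial: [θ0=0°, θ1=0°, e=2]
[1] after rotate(1, 180): [θ0=0°, θ1=180°, e=2]
[2] after rotate(1, -90): [θ0=0°, θ1=90°, e=2]
uniquely the one of 49 2-step routes that fits.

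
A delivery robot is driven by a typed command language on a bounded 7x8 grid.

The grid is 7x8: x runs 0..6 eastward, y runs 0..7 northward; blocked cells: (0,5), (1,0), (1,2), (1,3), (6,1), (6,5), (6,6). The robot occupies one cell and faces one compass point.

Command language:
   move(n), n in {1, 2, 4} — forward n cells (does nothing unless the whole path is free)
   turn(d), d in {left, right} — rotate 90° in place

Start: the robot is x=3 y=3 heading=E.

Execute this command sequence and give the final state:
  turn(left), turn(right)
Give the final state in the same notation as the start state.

x=3 y=3 heading=E

from: x=3 y=3 heading=E
1. turn(left) → x=3 y=3 heading=N
2. turn(right) → x=3 y=3 heading=E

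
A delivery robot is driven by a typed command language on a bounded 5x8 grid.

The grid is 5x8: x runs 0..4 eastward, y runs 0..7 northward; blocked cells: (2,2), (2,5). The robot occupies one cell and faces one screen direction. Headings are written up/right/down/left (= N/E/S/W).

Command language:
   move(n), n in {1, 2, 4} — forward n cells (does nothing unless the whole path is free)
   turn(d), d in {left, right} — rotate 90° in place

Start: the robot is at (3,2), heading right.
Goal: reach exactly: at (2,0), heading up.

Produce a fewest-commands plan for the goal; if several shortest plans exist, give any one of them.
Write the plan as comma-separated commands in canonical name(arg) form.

t0: at (3,2), heading right
t=1 turn(right) ⇒ at (3,2), heading down
t=2 move(2) ⇒ at (3,0), heading down
t=3 turn(right) ⇒ at (3,0), heading left
t=4 move(1) ⇒ at (2,0), heading left
t=5 turn(right) ⇒ at (2,0), heading up
nothing shorter than 5 reaches the goal.

turn(right), move(2), turn(right), move(1), turn(right)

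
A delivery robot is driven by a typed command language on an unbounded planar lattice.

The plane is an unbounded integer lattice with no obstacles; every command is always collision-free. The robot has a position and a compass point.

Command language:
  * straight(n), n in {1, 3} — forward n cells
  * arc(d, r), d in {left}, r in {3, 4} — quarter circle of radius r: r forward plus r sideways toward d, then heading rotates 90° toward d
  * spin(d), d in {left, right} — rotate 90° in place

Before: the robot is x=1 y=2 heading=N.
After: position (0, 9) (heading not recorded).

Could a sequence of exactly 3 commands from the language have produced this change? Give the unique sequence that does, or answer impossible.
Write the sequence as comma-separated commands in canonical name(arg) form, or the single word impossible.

spin(right), arc(left, 3), arc(left, 4)

key: order matters: swapping spin(right) and arc(left, 4) lands elsewhere
start: x=1 y=2 heading=N
step 1 (spin(right)): x=1 y=2 heading=E
step 2 (arc(left, 3)): x=4 y=5 heading=N
step 3 (arc(left, 4)): x=0 y=9 heading=W
no other 3-command option fits: unique.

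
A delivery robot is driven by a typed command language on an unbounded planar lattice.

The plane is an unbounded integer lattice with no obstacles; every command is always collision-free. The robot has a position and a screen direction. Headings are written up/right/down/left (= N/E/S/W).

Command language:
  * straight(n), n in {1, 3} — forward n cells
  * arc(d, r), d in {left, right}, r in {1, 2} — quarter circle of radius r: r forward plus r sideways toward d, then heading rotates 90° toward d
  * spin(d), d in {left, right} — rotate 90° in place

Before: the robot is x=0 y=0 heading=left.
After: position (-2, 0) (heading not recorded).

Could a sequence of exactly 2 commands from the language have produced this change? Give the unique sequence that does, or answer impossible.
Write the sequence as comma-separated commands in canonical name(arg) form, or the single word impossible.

start: x=0 y=0 heading=left
t=1 straight(1) ⇒ x=-1 y=0 heading=left
t=2 straight(1) ⇒ x=-2 y=0 heading=left
no other 2-command option fits: unique.

straight(1), straight(1)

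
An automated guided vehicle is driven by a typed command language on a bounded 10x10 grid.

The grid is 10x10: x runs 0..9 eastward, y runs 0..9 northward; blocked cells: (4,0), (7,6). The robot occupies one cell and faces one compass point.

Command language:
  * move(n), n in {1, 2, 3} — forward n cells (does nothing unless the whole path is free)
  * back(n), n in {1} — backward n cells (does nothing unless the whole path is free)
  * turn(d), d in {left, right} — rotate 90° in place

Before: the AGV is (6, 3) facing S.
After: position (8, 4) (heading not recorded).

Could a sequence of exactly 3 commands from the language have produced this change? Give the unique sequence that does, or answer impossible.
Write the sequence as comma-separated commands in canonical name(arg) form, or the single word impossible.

back(1), turn(left), move(2)

key: running move(2) before back(1) would end elsewhere — order is forced
initial: (6, 3) facing S
step 1 (back(1)): (6, 4) facing S
step 2 (turn(left)): (6, 4) facing E
step 3 (move(2)): (8, 4) facing E
no rival 3-sequence matches.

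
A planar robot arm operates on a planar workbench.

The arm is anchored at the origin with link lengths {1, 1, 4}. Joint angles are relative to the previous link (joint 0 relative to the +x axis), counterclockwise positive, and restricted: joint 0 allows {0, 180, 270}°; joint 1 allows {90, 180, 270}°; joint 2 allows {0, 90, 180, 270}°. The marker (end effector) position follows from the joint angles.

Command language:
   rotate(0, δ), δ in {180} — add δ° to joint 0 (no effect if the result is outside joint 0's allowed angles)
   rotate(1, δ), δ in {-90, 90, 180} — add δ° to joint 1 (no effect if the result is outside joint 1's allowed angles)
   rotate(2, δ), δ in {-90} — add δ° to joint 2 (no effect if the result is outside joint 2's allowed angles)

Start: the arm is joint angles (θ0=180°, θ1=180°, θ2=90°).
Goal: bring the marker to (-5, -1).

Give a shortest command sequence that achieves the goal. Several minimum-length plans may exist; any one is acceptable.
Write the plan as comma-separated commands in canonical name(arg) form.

from: joint angles (θ0=180°, θ1=180°, θ2=90°)
step 1 (rotate(2, -90)): joint angles (θ0=180°, θ1=180°, θ2=0°)
step 2 (rotate(2, -90)): joint angles (θ0=180°, θ1=180°, θ2=270°)
step 3 (rotate(1, -90)): joint angles (θ0=180°, θ1=90°, θ2=270°)
shorter routes all fall short; 3 is best.

rotate(2, -90), rotate(2, -90), rotate(1, -90)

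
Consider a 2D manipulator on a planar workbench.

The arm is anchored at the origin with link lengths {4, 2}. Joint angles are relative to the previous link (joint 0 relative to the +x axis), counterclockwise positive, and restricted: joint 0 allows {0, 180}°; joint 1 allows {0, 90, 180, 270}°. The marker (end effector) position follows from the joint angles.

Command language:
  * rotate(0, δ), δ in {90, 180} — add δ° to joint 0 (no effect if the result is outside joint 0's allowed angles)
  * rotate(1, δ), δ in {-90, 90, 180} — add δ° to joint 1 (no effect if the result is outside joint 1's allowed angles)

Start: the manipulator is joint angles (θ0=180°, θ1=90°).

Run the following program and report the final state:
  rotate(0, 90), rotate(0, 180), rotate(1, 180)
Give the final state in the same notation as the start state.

start: joint angles (θ0=180°, θ1=90°)
[1] after rotate(0, 90): joint angles (θ0=180°, θ1=90°)
[2] after rotate(0, 180): joint angles (θ0=0°, θ1=90°)
[3] after rotate(1, 180): joint angles (θ0=0°, θ1=270°)

joint angles (θ0=0°, θ1=270°)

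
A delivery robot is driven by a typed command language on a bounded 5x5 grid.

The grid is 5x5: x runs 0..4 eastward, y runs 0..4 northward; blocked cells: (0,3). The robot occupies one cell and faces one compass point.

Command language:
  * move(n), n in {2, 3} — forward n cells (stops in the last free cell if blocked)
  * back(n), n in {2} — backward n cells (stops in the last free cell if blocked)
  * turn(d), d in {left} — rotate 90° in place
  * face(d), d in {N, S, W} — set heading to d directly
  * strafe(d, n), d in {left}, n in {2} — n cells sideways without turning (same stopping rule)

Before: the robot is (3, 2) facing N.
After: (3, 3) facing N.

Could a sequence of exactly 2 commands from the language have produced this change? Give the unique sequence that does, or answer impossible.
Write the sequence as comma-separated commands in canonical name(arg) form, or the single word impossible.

back(2), move(3)

key: order matters: swapping back(2) and move(3) lands elsewhere
start: (3, 2) facing N
t=1 back(2) ⇒ (3, 0) facing N
t=2 move(3) ⇒ (3, 3) facing N
all 64 alternatives checked — unique.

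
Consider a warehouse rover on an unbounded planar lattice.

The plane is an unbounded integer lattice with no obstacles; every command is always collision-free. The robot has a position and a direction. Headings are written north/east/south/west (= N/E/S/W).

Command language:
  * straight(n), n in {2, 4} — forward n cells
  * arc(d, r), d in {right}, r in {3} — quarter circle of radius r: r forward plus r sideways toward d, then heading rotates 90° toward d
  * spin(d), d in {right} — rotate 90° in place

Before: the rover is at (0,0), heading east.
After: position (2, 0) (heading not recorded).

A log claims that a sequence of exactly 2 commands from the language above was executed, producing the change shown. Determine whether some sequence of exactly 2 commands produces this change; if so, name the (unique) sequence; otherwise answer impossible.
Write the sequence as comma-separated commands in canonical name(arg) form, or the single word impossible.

key: order matters: swapping straight(2) and spin(right) lands elsewhere
start: at (0,0), heading east
t=1 straight(2) ⇒ at (2,0), heading east
t=2 spin(right) ⇒ at (2,0), heading south
all 16 alternatives checked — unique.

straight(2), spin(right)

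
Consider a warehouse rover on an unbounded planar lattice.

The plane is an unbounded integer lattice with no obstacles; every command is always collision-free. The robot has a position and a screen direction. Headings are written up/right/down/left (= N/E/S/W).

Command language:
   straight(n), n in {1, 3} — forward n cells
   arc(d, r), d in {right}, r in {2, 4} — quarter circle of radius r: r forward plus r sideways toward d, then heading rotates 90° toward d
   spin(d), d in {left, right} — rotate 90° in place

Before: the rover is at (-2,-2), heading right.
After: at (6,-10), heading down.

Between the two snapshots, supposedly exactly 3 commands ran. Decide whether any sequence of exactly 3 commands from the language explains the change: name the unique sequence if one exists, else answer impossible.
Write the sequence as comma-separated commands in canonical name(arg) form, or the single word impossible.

arc(right, 4), spin(left), arc(right, 4)

key: position moved to (6,-10) AND the heading swung to S — translation plus rotation needed
from: at (-2,-2), heading right
step 1 (arc(right, 4)): at (2,-6), heading down
step 2 (spin(left)): at (2,-6), heading right
step 3 (arc(right, 4)): at (6,-10), heading down
uniquely the one of 216 3-step routes that fits.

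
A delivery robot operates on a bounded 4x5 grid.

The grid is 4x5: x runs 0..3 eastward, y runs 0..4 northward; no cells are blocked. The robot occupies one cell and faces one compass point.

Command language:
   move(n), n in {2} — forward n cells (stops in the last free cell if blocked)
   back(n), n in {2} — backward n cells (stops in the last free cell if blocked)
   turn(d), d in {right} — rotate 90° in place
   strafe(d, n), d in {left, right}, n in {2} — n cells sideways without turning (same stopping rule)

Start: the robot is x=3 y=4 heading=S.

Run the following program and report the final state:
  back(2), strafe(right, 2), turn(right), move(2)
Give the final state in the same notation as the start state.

start: x=3 y=4 heading=S
step 1 (back(2)): x=3 y=4 heading=S
step 2 (strafe(right, 2)): x=1 y=4 heading=S
step 3 (turn(right)): x=1 y=4 heading=W
step 4 (move(2)): x=0 y=4 heading=W

x=0 y=4 heading=W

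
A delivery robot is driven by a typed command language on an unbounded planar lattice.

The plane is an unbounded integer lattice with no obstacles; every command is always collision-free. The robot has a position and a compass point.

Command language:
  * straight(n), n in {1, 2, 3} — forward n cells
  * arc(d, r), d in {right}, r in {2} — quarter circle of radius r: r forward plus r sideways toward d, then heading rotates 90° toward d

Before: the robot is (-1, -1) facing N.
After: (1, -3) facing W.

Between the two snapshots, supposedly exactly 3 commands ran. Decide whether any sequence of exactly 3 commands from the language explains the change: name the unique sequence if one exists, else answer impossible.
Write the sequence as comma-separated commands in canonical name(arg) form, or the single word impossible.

key: cell and facing (now W) both changed — the 3 commands mix motion and turning
initial: (-1, -1) facing N
t=1 arc(right, 2) ⇒ (1, 1) facing E
t=2 arc(right, 2) ⇒ (3, -1) facing S
t=3 arc(right, 2) ⇒ (1, -3) facing W
no rival 3-sequence matches.

arc(right, 2), arc(right, 2), arc(right, 2)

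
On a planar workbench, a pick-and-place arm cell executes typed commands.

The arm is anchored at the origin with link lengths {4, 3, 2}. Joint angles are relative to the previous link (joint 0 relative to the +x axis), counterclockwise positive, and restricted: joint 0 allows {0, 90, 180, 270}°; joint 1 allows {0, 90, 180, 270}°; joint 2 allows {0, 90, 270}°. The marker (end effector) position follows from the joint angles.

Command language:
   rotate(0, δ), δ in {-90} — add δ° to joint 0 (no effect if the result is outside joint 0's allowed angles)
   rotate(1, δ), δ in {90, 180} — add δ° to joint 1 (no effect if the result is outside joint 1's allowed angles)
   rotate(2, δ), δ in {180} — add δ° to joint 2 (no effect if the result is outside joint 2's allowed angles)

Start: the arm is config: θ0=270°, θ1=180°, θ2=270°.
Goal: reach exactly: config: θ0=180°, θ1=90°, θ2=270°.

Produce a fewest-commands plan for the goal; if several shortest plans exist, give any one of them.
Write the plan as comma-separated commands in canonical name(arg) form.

t0: config: θ0=270°, θ1=180°, θ2=270°
[1] after rotate(1, 180): config: θ0=270°, θ1=0°, θ2=270°
[2] after rotate(0, -90): config: θ0=180°, θ1=0°, θ2=270°
[3] after rotate(1, 90): config: θ0=180°, θ1=90°, θ2=270°
shorter routes all fall short; 3 is best.

rotate(1, 180), rotate(0, -90), rotate(1, 90)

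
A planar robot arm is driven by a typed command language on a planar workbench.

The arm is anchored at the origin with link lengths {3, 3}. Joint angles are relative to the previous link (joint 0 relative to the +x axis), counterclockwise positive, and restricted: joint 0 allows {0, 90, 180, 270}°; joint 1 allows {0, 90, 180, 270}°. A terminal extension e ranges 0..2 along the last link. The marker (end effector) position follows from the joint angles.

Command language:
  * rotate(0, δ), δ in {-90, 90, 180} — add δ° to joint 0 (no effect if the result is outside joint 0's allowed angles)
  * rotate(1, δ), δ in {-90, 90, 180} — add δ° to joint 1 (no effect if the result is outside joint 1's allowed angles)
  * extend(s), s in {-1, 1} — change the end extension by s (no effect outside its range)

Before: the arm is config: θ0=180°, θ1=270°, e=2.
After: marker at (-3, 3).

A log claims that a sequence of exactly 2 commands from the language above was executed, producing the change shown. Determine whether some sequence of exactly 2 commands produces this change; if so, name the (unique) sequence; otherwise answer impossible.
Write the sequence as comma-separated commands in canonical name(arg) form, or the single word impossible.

initial: config: θ0=180°, θ1=270°, e=2
1. extend(-1) → config: θ0=180°, θ1=270°, e=1
2. extend(-1) → config: θ0=180°, θ1=270°, e=0
uniquely the one of 64 2-step routes that fits.

extend(-1), extend(-1)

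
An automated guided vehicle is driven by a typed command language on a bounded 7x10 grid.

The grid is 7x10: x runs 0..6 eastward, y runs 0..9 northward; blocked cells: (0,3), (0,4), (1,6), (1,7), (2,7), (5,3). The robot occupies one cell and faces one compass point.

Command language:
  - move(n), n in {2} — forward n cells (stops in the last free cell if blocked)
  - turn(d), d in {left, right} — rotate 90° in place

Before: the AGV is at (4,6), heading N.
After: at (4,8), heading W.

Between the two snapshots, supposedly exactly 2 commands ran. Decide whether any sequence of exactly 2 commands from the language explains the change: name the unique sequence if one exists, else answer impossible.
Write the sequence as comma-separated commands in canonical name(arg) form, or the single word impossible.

move(2), turn(left)

key: position moved to (4,8) AND the heading swung to W — translation plus rotation needed
initial: at (4,6), heading N
1. move(2) → at (4,8), heading N
2. turn(left) → at (4,8), heading W
all 9 alternatives checked — unique.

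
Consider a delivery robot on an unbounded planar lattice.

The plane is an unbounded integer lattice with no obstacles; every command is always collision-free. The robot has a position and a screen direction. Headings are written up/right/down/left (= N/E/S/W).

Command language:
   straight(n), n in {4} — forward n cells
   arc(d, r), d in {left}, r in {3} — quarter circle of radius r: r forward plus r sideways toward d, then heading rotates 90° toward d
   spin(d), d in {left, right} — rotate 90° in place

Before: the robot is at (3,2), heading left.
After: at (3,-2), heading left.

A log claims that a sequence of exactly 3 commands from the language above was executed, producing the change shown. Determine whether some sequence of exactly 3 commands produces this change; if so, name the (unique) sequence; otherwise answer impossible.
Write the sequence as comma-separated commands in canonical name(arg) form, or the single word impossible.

key: order matters: swapping spin(left) and spin(right) lands elsewhere
t0: at (3,2), heading left
1. spin(left) → at (3,2), heading down
2. straight(4) → at (3,-2), heading down
3. spin(right) → at (3,-2), heading left
all 64 alternatives checked — unique.

spin(left), straight(4), spin(right)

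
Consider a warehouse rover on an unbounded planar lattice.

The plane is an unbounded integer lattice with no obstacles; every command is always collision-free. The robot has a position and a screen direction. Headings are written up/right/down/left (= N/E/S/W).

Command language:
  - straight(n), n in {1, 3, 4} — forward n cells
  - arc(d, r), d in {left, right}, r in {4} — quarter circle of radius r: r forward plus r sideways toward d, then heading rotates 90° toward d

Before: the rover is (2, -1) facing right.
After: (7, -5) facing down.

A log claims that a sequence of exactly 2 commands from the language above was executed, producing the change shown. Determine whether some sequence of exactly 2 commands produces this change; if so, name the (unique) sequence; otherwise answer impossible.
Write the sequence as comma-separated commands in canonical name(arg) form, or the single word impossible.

key: cell and facing (now S) both changed — the 2 commands mix motion and turning
start: (2, -1) facing right
[1] after straight(1): (3, -1) facing right
[2] after arc(right, 4): (7, -5) facing down
uniquely the one of 25 2-step routes that fits.

straight(1), arc(right, 4)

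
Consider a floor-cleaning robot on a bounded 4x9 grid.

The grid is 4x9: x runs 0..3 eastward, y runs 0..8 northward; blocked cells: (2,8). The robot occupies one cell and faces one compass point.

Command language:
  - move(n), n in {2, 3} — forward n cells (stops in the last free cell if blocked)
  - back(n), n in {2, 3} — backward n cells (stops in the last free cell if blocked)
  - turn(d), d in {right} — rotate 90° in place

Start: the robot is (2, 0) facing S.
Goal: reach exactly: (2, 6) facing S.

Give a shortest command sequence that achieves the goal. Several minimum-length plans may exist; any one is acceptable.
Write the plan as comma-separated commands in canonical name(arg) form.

back(3), back(3)

start: (2, 0) facing S
1. back(3) → (2, 3) facing S
2. back(3) → (2, 6) facing S
no 1-step plan works, so 2 is optimal.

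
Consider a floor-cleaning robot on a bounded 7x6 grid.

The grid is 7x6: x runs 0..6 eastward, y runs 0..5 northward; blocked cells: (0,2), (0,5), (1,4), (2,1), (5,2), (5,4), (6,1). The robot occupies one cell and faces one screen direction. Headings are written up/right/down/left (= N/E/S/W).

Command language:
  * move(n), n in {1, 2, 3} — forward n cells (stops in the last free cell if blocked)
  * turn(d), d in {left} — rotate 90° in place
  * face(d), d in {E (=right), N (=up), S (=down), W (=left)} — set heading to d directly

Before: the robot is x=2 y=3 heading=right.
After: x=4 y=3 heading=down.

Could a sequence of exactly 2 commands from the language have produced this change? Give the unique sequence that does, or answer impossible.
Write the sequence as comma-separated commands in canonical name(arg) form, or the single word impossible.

move(2), face(S)

key: order matters: swapping move(2) and face(S) lands elsewhere
initial: x=2 y=3 heading=right
1. move(2) → x=4 y=3 heading=right
2. face(S) → x=4 y=3 heading=down
no other 2-command option fits: unique.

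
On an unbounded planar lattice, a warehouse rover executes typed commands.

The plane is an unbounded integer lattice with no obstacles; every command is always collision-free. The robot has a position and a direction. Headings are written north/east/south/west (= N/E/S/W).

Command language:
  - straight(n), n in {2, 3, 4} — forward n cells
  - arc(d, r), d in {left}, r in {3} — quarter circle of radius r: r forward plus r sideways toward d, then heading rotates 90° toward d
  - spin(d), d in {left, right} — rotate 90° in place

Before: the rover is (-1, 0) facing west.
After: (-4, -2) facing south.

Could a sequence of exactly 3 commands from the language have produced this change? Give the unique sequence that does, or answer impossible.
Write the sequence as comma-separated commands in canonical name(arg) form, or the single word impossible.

straight(3), spin(left), straight(2)

key: position moved to (-4,-2) AND the heading swung to S — translation plus rotation needed
begin: (-1, 0) facing west
[1] after straight(3): (-4, 0) facing west
[2] after spin(left): (-4, 0) facing south
[3] after straight(2): (-4, -2) facing south
no rival 3-sequence matches.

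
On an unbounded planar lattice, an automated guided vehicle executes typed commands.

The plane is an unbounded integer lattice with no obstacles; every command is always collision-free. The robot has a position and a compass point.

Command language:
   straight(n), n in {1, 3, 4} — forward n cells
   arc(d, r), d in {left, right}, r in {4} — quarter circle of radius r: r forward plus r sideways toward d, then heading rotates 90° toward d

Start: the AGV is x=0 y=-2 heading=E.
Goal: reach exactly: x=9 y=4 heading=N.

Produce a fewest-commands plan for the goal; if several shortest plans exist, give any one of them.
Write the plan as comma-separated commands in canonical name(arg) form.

straight(1), straight(4), arc(left, 4), straight(1), straight(1)

start: x=0 y=-2 heading=E
1. straight(1) → x=1 y=-2 heading=E
2. straight(4) → x=5 y=-2 heading=E
3. arc(left, 4) → x=9 y=2 heading=N
4. straight(1) → x=9 y=3 heading=N
5. straight(1) → x=9 y=4 heading=N
shorter routes all fall short; 5 is best.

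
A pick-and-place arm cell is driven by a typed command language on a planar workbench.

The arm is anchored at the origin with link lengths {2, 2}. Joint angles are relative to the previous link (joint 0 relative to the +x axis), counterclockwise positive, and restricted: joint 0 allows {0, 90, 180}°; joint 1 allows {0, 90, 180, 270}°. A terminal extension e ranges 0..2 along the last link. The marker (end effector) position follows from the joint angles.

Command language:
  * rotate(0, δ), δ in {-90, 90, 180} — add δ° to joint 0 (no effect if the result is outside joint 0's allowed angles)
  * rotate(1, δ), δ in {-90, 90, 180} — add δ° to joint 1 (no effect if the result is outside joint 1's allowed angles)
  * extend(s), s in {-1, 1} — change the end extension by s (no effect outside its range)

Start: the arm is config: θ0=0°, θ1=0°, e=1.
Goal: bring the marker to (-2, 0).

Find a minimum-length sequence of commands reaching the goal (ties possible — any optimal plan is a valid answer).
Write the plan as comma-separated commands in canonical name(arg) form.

rotate(1, 180), extend(1)

from: config: θ0=0°, θ1=0°, e=1
1. rotate(1, 180) → config: θ0=0°, θ1=180°, e=1
2. extend(1) → config: θ0=0°, θ1=180°, e=2
nothing shorter than 2 reaches the goal.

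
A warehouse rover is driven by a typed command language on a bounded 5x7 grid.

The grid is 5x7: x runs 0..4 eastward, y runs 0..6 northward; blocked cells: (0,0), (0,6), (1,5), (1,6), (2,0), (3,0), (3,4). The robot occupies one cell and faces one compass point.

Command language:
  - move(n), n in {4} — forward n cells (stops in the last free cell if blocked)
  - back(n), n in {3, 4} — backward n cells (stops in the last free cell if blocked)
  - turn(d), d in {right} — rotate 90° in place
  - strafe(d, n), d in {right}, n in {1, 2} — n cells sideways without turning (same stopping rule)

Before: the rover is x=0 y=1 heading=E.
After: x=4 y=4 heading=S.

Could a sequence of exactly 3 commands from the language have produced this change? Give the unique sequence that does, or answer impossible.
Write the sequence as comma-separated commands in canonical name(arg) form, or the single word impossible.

move(4), turn(right), back(3)

key: running back(3) before move(4) would end elsewhere — order is forced
begin: x=0 y=1 heading=E
t=1 move(4) ⇒ x=4 y=1 heading=E
t=2 turn(right) ⇒ x=4 y=1 heading=S
t=3 back(3) ⇒ x=4 y=4 heading=S
uniquely the one of 216 3-step routes that fits.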